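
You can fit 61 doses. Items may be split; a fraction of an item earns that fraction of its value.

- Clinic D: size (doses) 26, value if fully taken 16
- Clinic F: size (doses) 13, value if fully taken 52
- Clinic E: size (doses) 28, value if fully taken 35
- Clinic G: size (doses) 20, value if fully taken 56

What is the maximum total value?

143

Best value per unit of size first: Clinic F 52/13≈4, Clinic G 56/20≈2.8, Clinic E 35/28≈1.25, Clinic D 16/26≈0.615.
Clinic F: take in full, 13 doses for value 52 — 48 left.
All 20 doses of Clinic G fit (value 56) — 28 remain.
All 28 doses of Clinic E fit (value 35) — 0 remain.
Total value = 143.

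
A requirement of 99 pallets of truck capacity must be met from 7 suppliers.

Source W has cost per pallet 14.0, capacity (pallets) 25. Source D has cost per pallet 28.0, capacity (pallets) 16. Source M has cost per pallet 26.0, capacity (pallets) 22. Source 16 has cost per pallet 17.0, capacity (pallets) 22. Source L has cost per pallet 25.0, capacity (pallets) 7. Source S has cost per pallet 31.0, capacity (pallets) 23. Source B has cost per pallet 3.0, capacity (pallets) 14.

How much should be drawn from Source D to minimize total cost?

9

Use suppliers in increasing cost order.
Source B at 3.0: take all 14 pallets — 85 still needed.
Source W (14.0): use full 25 — 60 pallets to go.
Source 16 (17.0): use full 22 — 38 pallets to go.
Source L at 25.0: take all 7 pallets — 31 still needed.
Source M at 26.0: take all 22 pallets — 9 still needed.
Take 9 from Source D at 28.0 to finish.
Source S: unused.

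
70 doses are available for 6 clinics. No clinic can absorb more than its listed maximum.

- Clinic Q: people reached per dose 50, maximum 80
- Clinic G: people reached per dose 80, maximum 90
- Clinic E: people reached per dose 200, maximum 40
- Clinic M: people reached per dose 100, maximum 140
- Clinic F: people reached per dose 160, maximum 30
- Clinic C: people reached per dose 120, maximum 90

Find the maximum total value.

Rank by people reached per dose: Clinic E 200 > Clinic F 160 > Clinic C 120 > Clinic M 100 > Clinic G 80 > Clinic Q 50.
Clinic E: +40 to 40 (cap) — 30 left.
Clinic F: +30 to 30 (cap) — 0 left.
Total = 200×40 + 160×30 = 12800.

12800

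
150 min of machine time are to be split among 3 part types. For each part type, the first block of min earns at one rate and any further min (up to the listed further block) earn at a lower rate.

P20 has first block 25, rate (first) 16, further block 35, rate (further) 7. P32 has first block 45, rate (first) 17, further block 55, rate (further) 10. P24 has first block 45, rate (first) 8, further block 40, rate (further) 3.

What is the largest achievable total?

Rank every tier by rate: P32/tier1 17 > P20/tier1 16 > P32/tier2 10 > P24/tier1 8 > P20/tier2 7 > P24/tier2 3.
P32/tier1 (17): +45 — 105 left.
Fill P20 tier1 block (25 at 16) — 80 left.
P32 tier2 at 10: fill all 55 — 25 left.
P24 tier1 at 8: only 25 left, fill 25.
Total = 17×45 + 16×25 + 10×55 + 8×25 = 1915.

1915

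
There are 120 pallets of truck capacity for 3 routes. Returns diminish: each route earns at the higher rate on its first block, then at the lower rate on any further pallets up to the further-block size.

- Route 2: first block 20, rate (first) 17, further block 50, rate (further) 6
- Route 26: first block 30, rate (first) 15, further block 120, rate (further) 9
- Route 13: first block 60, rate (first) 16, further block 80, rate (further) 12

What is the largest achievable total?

Rank every tier by rate: Route 2/first 17 > Route 13/first 16 > Route 26/first 15 > Route 13/second 12 > Route 26/second 9 > Route 2/second 6.
Route 2 first at 17: fill all 20 — 100 left.
Route 13 first at 16: fill all 60 — 40 left.
Route 26/first (15): +30 — 10 left.
Route 13 second at 12: only 10 left, fill 10.
Total = 17×20 + 16×60 + 15×30 + 12×10 = 1870.

1870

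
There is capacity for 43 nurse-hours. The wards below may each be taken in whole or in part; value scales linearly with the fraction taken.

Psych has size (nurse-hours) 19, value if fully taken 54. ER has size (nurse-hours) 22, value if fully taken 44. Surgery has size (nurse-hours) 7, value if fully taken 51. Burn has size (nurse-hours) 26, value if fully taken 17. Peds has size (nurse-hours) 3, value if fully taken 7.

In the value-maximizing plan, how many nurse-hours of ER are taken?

Best value per unit of size first: Surgery 51/7≈7.29, Psych 54/19≈2.84, Peds 7/3≈2.33, ER 44/22≈2, Burn 17/26≈0.654.
Take all of Surgery (7 nurse-hours, value 51) — 36 nurse-hours left.
Psych: take in full, 19 nurse-hours for value 54 — 17 left.
Take all of Peds (3 nurse-hours, value 7) — 14 nurse-hours left.
Only 14 nurse-hours remain; take 14/22 of ER for value 44×14/22 = 28.

14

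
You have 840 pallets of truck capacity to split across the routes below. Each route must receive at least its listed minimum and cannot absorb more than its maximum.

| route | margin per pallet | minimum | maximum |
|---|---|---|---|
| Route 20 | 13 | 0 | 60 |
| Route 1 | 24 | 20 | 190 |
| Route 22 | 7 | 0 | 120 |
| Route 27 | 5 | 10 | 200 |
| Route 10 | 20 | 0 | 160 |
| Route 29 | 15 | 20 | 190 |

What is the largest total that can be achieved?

Meeting every minimum uses 0+20+0+10+0+20 = 50 pallets, leaving 790.
Order the routes by margin per pallet: Route 1 24 > Route 10 20 > Route 29 15 > Route 20 13 > Route 22 7 > Route 27 5.
Give Route 1 170 more to hit its cap of 190 — 620 left.
Give Route 10 160 more to hit its cap of 160 — 460 left.
Route 29 takes 170 more to reach its cap of 190 — 290 left.
Give Route 20 60 more to hit its cap of 60 — 230 left.
Route 22: +120 to 120 (cap) — 110 left.
Only 110 left; Route 27 takes them to reach 120.
Total = 13×60 + 24×190 + 7×120 + 5×120 + 20×160 + 15×190 = 12830.

12830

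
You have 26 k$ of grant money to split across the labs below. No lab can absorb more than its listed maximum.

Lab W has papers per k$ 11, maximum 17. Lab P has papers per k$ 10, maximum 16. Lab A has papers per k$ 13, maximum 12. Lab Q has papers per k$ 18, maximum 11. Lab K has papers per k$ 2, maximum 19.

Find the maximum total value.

387

Highest papers per k$ first: Lab Q 18 > Lab A 13 > Lab W 11 > Lab P 10 > Lab K 2.
Give Lab Q 11 to hit its cap of 11 — 15 left.
Lab A: +12 to 12 (cap) — 3 left.
Only 3 left; Lab W takes them to reach 3.
Total = 11×3 + 13×12 + 18×11 = 387.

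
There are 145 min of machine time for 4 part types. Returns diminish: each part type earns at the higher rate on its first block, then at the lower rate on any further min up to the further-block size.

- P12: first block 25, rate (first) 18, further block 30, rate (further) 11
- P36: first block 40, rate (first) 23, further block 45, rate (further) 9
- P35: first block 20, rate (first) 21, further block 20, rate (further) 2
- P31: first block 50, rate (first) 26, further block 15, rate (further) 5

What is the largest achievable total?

3200

Treat each block as its own option and order by rate: P31/first 26 > P36/first 23 > P35/first 21 > P12/first 18 > P12/second 11 > P36/second 9 > P31/second 5 > P35/second 2.
Fill P31 first block (50 at 26) ; 95 left.
Fill P36 first block (40 at 23) ; 55 left.
P35/first (21): +20 ; 35 left.
P12/first (18): +25 ; 10 left.
10 remain; put them into P12 second at 11.
Total = 26×50 + 23×40 + 21×20 + 18×25 + 11×10 = 3200.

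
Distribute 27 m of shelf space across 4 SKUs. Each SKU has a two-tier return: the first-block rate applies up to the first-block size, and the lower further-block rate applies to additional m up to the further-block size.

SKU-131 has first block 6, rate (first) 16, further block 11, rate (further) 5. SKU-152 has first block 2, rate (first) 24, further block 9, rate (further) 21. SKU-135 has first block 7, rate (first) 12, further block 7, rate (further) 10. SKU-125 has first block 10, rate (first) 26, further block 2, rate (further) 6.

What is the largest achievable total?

593

Treat each block as its own option and order by rate: SKU-125/first 26 > SKU-152/first 24 > SKU-152/second 21 > SKU-131/first 16 > SKU-135/first 12 > SKU-135/second 10 > SKU-125/second 6 > SKU-131/second 5.
SKU-125 first at 26: fill all 10 ; 17 left.
SKU-152 first at 24: fill all 2 ; 15 left.
SKU-152 second at 21: fill all 9 ; 6 left.
SKU-131 first at 16: fill all 6 ; 0 left.
Total = 26×10 + 24×2 + 21×9 + 16×6 = 593.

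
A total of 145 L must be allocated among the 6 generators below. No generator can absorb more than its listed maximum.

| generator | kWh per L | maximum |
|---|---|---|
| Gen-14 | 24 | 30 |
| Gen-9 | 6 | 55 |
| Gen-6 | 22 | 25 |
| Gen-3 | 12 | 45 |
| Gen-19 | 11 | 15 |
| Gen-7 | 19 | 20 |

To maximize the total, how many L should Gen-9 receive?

Highest kWh per L first: Gen-14 24 > Gen-6 22 > Gen-7 19 > Gen-3 12 > Gen-19 11 > Gen-9 6.
Give Gen-14 30 to hit its cap of 30 — 115 left.
Give Gen-6 25 to hit its cap of 25 — 90 left.
Gen-7: +20 to 20 (cap) — 70 left.
Gen-3: +45 to 45 (cap) — 25 left.
Give Gen-19 15 to hit its cap of 15 — 10 left.
Only 10 left; Gen-9 takes them to reach 10.

10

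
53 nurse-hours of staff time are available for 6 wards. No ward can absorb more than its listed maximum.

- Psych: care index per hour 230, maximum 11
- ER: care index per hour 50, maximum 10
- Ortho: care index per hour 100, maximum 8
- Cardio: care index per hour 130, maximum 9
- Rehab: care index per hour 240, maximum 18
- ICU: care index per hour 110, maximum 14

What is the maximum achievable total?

9660

Rank by care index per hour: Rehab 240 > Psych 230 > Cardio 130 > ICU 110 > Ortho 100 > ER 50.
Rehab: +18 to 18 (cap) — 35 left.
Give Psych 11 to hit its cap of 11 — 24 left.
Cardio takes 9 to reach its cap of 9 — 15 left.
ICU takes 14 to reach its cap of 14 — 1 left.
Only 1 left; Ortho takes them to reach 1.
Total = 230×11 + 100×1 + 130×9 + 240×18 + 110×14 = 9660.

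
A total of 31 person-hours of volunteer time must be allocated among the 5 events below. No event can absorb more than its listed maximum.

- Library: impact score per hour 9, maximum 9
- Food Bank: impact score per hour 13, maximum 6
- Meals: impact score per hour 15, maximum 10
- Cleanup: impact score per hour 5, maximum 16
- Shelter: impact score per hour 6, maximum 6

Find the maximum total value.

Rank by impact score per hour: Meals 15 > Food Bank 13 > Library 9 > Shelter 6 > Cleanup 5.
Give Meals 10 to hit its cap of 10 → 21 left.
Food Bank: +6 to 6 (cap) → 15 left.
Library: +9 to 9 (cap) → 6 left.
Shelter: +6 to 6 (cap) → 0 left.
Total = 9×9 + 13×6 + 15×10 + 6×6 = 345.

345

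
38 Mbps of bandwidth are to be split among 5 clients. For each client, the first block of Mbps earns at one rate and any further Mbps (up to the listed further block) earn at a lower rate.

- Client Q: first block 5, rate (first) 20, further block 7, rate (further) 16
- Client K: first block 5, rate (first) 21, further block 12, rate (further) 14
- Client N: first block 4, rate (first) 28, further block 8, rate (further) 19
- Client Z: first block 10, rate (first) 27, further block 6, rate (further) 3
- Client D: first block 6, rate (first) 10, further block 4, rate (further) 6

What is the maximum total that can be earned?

835

Order all 10 blocks by rate: Client N/first 28 > Client Z/first 27 > Client K/first 21 > Client Q/first 20 > Client N/second 19 > Client Q/second 16 > Client K/second 14 > Client D/first 10 > Client D/second 6 > Client Z/second 3.
Client N/first (28): +4 ; 34 left.
Client Z/first (27): +10 ; 24 left.
Client K first at 21: fill all 5 ; 19 left.
Client Q first at 20: fill all 5 ; 14 left.
Client N second at 19: fill all 8 ; 6 left.
Client Q second at 16: only 6 left, fill 6.
Total = 28×4 + 27×10 + 21×5 + 20×5 + 19×8 + 16×6 = 835.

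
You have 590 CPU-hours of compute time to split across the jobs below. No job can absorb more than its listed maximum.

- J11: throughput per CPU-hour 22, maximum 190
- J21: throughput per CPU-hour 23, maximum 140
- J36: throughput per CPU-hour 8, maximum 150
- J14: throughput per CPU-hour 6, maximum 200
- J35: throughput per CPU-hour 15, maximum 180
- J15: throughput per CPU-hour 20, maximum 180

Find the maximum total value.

12200

Highest throughput per CPU-hour first: J21 23 > J11 22 > J15 20 > J35 15 > J36 8 > J14 6.
J21 takes 140 to reach its cap of 140 → 450 left.
J11 takes 190 to reach its cap of 190 → 260 left.
J15: +180 to 180 (cap) → 80 left.
J35 has room for 180 but only 80 remain, so it gets 80.
Total = 22×190 + 23×140 + 15×80 + 20×180 = 12200.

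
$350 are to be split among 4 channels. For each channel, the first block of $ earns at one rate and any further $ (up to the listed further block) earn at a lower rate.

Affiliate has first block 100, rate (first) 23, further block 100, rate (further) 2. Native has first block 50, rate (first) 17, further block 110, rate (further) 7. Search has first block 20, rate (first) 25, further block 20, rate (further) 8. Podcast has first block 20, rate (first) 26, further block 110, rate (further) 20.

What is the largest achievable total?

Order all 8 blocks by rate: Podcast/first 26 > Search/first 25 > Affiliate/first 23 > Podcast/second 20 > Native/first 17 > Search/second 8 > Native/second 7 > Affiliate/second 2.
Fill Podcast first block (20 at 26) — 330 left.
Search first at 25: fill all 20 — 310 left.
Fill Affiliate first block (100 at 23) — 210 left.
Podcast/second (20): +110 — 100 left.
Native/first (17): +50 — 50 left.
Search/second (8): +20 — 30 left.
30 remain; put them into Native second at 7.
Total = 26×20 + 25×20 + 23×100 + 20×110 + 17×50 + 8×20 + 7×30 = 6740.

6740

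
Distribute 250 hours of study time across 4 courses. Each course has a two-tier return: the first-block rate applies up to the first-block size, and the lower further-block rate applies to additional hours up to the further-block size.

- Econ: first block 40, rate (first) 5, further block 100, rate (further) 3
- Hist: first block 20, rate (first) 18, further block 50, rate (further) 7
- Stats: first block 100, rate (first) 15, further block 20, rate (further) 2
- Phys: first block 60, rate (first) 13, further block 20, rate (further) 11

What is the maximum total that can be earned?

Rank every tier by rate: Hist/T1 18 > Stats/T1 15 > Phys/T1 13 > Phys/T2 11 > Hist/T2 7 > Econ/T1 5 > Econ/T2 3 > Stats/T2 2.
Hist T1 at 18: fill all 20 — 230 left.
Fill Stats T1 block (100 at 15) — 130 left.
Fill Phys T1 block (60 at 13) — 70 left.
Phys/T2 (11): +20 — 50 left.
Hist/T2 (7): +50 — 0 left.
Total = 18×20 + 15×100 + 13×60 + 11×20 + 7×50 = 3210.

3210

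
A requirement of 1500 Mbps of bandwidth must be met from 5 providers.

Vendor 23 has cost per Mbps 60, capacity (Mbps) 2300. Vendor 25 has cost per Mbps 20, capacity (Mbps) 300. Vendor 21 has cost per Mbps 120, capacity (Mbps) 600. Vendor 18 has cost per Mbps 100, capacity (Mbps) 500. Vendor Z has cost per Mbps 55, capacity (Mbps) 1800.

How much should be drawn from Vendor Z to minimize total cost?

Use providers in increasing cost order.
Take 300 from Vendor 25 at 20 — need 1200 more.
Vendor Z (55): take the remaining 1200 — done.
Vendor 23, Vendor 18, Vendor 21: unused.

1200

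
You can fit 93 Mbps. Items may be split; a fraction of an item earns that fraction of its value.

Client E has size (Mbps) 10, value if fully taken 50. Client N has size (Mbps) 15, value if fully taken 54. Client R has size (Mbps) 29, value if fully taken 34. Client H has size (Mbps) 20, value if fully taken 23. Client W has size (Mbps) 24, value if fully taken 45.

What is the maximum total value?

200.25

Sort by value density: Client E 50/10≈5, Client N 54/15≈3.6, Client W 45/24≈1.88, Client R 34/29≈1.17, Client H 23/20≈1.15.
All 10 Mbps of Client E fit (value 50) ; 83 remain.
All 15 Mbps of Client N fit (value 54) ; 68 remain.
All 24 Mbps of Client W fit (value 45) ; 44 remain.
All 29 Mbps of Client R fit (value 34) ; 15 remain.
Fill the last 15 Mbps with part of Client H: 15/20 of it earns 17.25.
Total value = 200.25.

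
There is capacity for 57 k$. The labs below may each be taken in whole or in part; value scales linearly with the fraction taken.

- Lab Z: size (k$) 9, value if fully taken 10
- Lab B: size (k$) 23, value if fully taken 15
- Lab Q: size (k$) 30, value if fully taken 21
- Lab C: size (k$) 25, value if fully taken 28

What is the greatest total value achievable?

54.1

Rank by value-to-size ratio: Lab C 28/25≈1.12, Lab Z 10/9≈1.11, Lab Q 21/30≈0.7, Lab B 15/23≈0.652.
Lab C: take in full, 25 k$ for value 28 → 32 left.
All 9 k$ of Lab Z fit (value 10) → 23 remain.
Only 23 k$ remain; take 23/30 of Lab Q for value 21×23/30 = 16.1.
Total value = 54.1.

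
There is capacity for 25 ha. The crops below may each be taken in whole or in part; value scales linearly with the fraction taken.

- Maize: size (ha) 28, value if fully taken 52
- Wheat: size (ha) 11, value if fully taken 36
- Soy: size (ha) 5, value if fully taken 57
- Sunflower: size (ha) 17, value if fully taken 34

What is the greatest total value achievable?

Rank by value-to-size ratio: Soy 57/5≈11.4, Wheat 36/11≈3.27, Sunflower 34/17≈2, Maize 52/28≈1.86.
Take all of Soy (5 ha, value 57) ; 20 ha left.
All 11 ha of Wheat fit (value 36) ; 9 remain.
9 ha left: a 9/17 share of Sunflower gives 34×9/17 = 18.
Total value = 111.

111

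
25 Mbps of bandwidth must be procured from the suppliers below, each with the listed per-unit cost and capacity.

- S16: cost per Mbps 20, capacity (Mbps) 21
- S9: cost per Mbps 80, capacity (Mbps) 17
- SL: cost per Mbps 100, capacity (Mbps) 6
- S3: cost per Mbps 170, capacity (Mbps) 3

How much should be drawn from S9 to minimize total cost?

Use suppliers in increasing cost order.
Take 21 from S16 at 20 → need 4 more.
Take 4 from S9 at 80 to finish.
SL, S3: unused.

4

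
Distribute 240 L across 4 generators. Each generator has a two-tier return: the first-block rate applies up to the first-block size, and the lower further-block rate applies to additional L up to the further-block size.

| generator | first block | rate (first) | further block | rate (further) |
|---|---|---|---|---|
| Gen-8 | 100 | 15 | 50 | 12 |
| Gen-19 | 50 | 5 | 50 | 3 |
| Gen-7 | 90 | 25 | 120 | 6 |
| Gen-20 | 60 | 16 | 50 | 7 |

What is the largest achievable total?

Order all 8 blocks by rate: Gen-7/T1 25 > Gen-20/T1 16 > Gen-8/T1 15 > Gen-8/T2 12 > Gen-20/T2 7 > Gen-7/T2 6 > Gen-19/T1 5 > Gen-19/T2 3.
Fill Gen-7 T1 block (90 at 25) → 150 left.
Fill Gen-20 T1 block (60 at 16) → 90 left.
Gen-8 T1 at 15: only 90 left, fill 90.
Total = 25×90 + 16×60 + 15×90 = 4560.

4560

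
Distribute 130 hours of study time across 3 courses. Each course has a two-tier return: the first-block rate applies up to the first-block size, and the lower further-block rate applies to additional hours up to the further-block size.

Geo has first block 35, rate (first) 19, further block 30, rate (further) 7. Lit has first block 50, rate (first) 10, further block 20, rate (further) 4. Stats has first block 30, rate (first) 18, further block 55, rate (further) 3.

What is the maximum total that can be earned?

Rank every tier by rate: Geo/T1 19 > Stats/T1 18 > Lit/T1 10 > Geo/T2 7 > Lit/T2 4 > Stats/T2 3.
Fill Geo T1 block (35 at 19) ; 95 left.
Stats T1 at 18: fill all 30 ; 65 left.
Lit T1 at 10: fill all 50 ; 15 left.
Geo T2 at 7: only 15 left, fill 15.
Total = 19×35 + 18×30 + 10×50 + 7×15 = 1810.

1810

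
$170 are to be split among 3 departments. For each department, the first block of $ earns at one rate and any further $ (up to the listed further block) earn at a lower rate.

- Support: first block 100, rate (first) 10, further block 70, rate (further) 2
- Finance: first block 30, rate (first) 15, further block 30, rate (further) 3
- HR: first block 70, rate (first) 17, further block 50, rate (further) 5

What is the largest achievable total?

2340

Treat each block as its own option and order by rate: HR/first 17 > Finance/first 15 > Support/first 10 > HR/second 5 > Finance/second 3 > Support/second 2.
HR/first (17): +70 → 100 left.
Finance/first (15): +30 → 70 left.
Support/first: +70 of 100 at 10; pool empty.
Total = 17×70 + 15×30 + 10×70 = 2340.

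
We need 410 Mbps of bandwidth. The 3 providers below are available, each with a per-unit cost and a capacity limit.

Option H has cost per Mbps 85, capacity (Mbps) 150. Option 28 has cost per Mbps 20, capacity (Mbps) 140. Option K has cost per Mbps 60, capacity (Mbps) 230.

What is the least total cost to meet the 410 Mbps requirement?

20000

Cheapest first:
Option 28 at 20: take all 140 Mbps → 270 still needed.
Option K (60): use full 230 → 40 Mbps to go.
Take 40 from Option H at 85 to finish.
Cost = 140×20 + 230×60 + 40×85 = 20000.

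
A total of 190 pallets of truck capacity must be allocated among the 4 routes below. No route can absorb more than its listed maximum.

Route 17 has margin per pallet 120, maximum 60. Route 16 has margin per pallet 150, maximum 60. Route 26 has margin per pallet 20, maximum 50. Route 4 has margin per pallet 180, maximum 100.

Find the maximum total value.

30600

Rank by margin per pallet: Route 4 180 > Route 16 150 > Route 17 120 > Route 26 20.
Give Route 4 100 to hit its cap of 100 → 90 left.
Give Route 16 60 to hit its cap of 60 → 30 left.
Only 30 left; Route 17 takes them to reach 30.
Total = 120×30 + 150×60 + 180×100 = 30600.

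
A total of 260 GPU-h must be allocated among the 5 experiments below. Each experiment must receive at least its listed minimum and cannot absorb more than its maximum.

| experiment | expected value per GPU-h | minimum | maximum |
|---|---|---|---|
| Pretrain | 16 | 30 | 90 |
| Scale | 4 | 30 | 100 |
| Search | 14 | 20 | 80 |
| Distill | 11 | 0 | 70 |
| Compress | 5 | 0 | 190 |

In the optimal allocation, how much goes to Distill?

60

Meeting every minimum uses 30+30+20+0+0 = 80 GPU-h, leaving 180.
Rank by expected value per GPU-h: Pretrain 16 > Search 14 > Distill 11 > Compress 5 > Scale 4.
Pretrain: +60 to 90 (cap) — 120 left.
Give Search 60 more to hit its cap of 80 — 60 left.
Distill has room for 70 more but only 60 remain, so it gets 60.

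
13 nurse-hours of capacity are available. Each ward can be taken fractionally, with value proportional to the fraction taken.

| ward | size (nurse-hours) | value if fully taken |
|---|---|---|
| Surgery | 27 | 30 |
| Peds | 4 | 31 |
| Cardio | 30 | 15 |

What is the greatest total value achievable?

41

Sort by value density: Peds 31/4≈7.75, Surgery 30/27≈1.11, Cardio 15/30≈0.5.
All 4 nurse-hours of Peds fit (value 31) — 9 remain.
Only 9 nurse-hours remain; take 9/27 of Surgery for value 30×9/27 = 10.
Total value = 41.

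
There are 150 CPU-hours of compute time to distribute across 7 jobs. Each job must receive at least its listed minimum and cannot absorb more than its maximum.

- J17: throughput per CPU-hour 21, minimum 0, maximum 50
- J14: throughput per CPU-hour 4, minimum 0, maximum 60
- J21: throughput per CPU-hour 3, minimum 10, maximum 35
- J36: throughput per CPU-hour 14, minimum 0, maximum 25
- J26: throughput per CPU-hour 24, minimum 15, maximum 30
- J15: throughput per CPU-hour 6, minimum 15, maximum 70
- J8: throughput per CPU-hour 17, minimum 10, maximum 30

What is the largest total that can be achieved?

Meeting every minimum uses 0+0+10+0+15+15+10 = 50 CPU-hours, leaving 100.
Rank by throughput per CPU-hour: J26 24 > J17 21 > J8 17 > J36 14 > J15 6 > J14 4 > J21 3.
J26: +15 to 30 (cap) — 85 left.
J17: +50 to 50 (cap) — 35 left.
J8 takes 20 more to reach its cap of 30 — 15 left.
J36: +15 (room for 25) → 15. Pool exhausted.
Total = 21×50 + 3×10 + 14×15 + 24×30 + 6×15 + 17×30 = 2610.

2610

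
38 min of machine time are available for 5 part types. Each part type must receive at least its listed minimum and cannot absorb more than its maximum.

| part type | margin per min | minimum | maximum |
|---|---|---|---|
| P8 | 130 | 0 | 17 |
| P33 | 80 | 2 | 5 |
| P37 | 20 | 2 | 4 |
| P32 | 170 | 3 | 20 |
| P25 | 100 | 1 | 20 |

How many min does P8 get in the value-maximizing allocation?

13

Meeting every minimum uses 0+2+2+3+1 = 8 min, leaving 30.
Order the part types by margin per min: P32 170 > P8 130 > P25 100 > P33 80 > P37 20.
P32 takes 17 more to reach its cap of 20 ; 13 left.
P8: +13 (room for 17) → 13. Pool exhausted.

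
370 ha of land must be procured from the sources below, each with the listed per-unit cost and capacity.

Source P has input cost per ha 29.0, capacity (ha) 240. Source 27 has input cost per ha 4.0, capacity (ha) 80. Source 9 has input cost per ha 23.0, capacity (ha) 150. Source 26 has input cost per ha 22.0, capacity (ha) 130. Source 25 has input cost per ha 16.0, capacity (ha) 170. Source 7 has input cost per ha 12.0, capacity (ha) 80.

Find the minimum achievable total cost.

Fill from the cheapest source first.
Take 80 from Source 27 at 4.0 ; need 290 more.
Source 7 at 12.0: take all 80 ha ; 210 still needed.
Take 170 from Source 25 at 16.0 ; need 40 more.
Source 26 at 22.0: take 40 of its 130 ; requirement met.
Source 9, Source P: unused.
Cost = 80×4.0 + 80×12.0 + 170×16.0 + 40×22.0 = 4880.

4880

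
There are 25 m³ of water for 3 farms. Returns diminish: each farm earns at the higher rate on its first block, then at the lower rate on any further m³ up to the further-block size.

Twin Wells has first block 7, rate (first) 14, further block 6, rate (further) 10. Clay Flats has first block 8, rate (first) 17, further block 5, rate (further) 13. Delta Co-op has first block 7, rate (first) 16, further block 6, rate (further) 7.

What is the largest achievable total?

385

Treat each block as its own option and order by rate: Clay Flats/tier1 17 > Delta Co-op/tier1 16 > Twin Wells/tier1 14 > Clay Flats/tier2 13 > Twin Wells/tier2 10 > Delta Co-op/tier2 7.
Fill Clay Flats tier1 block (8 at 17) — 17 left.
Fill Delta Co-op tier1 block (7 at 16) — 10 left.
Twin Wells tier1 at 14: fill all 7 — 3 left.
Clay Flats/tier2: +3 of 5 at 13; pool empty.
Total = 17×8 + 16×7 + 14×7 + 13×3 = 385.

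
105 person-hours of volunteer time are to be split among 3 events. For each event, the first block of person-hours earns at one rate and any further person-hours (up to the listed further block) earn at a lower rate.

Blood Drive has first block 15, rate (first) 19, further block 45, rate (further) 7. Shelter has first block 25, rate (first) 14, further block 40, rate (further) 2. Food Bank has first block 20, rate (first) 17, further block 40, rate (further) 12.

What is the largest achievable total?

1490

Order all 6 blocks by rate: Blood Drive/first 19 > Food Bank/first 17 > Shelter/first 14 > Food Bank/second 12 > Blood Drive/second 7 > Shelter/second 2.
Blood Drive/first (19): +15 ; 90 left.
Fill Food Bank first block (20 at 17) ; 70 left.
Fill Shelter first block (25 at 14) ; 45 left.
Fill Food Bank second block (40 at 12) ; 5 left.
Blood Drive/second: +5 of 45 at 7; pool empty.
Total = 19×15 + 17×20 + 14×25 + 12×40 + 7×5 = 1490.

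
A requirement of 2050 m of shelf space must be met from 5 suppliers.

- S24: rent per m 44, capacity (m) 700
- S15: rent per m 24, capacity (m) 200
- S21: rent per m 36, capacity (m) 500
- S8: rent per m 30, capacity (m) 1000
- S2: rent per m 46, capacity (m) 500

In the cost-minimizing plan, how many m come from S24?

Fill from the cheapest supplier first.
S15 at 24: take all 200 m → 1850 still needed.
S8 (30): use full 1000 → 850 m to go.
S21 (36): use full 500 → 350 m to go.
Take 350 from S24 at 44 to finish.
S2: unused.

350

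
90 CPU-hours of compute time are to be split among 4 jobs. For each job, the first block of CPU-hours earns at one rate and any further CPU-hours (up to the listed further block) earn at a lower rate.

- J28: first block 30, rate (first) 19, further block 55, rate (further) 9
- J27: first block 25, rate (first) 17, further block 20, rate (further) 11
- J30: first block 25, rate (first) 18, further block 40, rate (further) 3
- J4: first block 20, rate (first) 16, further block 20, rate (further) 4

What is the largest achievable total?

Treat each block as its own option and order by rate: J28/T1 19 > J30/T1 18 > J27/T1 17 > J4/T1 16 > J27/T2 11 > J28/T2 9 > J4/T2 4 > J30/T2 3.
J28 T1 at 19: fill all 30 → 60 left.
Fill J30 T1 block (25 at 18) → 35 left.
J27 T1 at 17: fill all 25 → 10 left.
J4 T1 at 16: only 10 left, fill 10.
Total = 19×30 + 18×25 + 17×25 + 16×10 = 1605.

1605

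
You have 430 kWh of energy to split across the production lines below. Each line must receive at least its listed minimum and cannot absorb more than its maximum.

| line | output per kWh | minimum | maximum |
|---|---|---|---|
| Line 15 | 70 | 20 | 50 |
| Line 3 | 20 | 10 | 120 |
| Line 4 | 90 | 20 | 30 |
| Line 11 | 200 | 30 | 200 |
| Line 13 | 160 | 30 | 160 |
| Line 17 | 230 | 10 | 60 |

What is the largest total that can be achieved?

Meeting every minimum uses 20+10+20+30+30+10 = 120 kWh, leaving 310.
Order the production lines by output per kWh: Line 17 230 > Line 11 200 > Line 13 160 > Line 4 90 > Line 15 70 > Line 3 20.
Line 17 takes 50 more to reach its cap of 60 → 260 left.
Give Line 11 170 more to hit its cap of 200 → 90 left.
Only 90 left; Line 13 takes them to reach 120.
Total = 70×20 + 20×10 + 90×20 + 200×200 + 160×120 + 230×60 = 76400.

76400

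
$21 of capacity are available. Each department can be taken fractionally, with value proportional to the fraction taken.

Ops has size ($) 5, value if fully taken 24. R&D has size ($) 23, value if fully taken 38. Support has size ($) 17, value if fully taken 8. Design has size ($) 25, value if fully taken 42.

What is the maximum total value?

50.88

Sort by value density: Ops 24/5≈4.8, Design 42/25≈1.68, R&D 38/23≈1.65, Support 8/17≈0.471.
Ops: take in full, 5 $ for value 24 — 16 left.
Fill the last 16 $ with part of Design: 16/25 of it earns 26.88.
Total value = 50.88.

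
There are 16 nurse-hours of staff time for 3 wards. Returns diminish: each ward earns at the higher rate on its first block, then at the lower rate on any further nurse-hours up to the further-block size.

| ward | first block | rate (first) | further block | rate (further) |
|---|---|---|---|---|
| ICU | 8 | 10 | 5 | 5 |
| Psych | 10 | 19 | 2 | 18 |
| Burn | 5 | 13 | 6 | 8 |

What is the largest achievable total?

Order all 6 blocks by rate: Psych/T1 19 > Psych/T2 18 > Burn/T1 13 > ICU/T1 10 > Burn/T2 8 > ICU/T2 5.
Psych T1 at 19: fill all 10 → 6 left.
Psych T2 at 18: fill all 2 → 4 left.
4 remain; put them into Burn T1 at 13.
Total = 19×10 + 18×2 + 13×4 = 278.

278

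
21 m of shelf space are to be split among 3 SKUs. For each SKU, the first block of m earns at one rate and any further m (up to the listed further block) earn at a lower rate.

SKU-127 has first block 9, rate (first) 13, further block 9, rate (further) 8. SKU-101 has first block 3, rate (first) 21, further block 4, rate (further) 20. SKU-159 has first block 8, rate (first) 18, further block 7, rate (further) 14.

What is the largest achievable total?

Order all 6 blocks by rate: SKU-101/first 21 > SKU-101/second 20 > SKU-159/first 18 > SKU-159/second 14 > SKU-127/first 13 > SKU-127/second 8.
SKU-101 first at 21: fill all 3 ; 18 left.
SKU-101 second at 20: fill all 4 ; 14 left.
SKU-159/first (18): +8 ; 6 left.
6 remain; put them into SKU-159 second at 14.
Total = 21×3 + 20×4 + 18×8 + 14×6 = 371.

371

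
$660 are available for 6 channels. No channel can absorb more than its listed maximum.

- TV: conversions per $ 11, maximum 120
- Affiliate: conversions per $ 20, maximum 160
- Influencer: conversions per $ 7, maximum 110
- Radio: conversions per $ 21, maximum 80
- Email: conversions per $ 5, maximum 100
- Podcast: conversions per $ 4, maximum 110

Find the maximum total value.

Order the channels by conversions per $: Radio 21 > Affiliate 20 > TV 11 > Influencer 7 > Email 5 > Podcast 4.
Give Radio 80 to hit its cap of 80 — 580 left.
Affiliate takes 160 to reach its cap of 160 — 420 left.
TV takes 120 to reach its cap of 120 — 300 left.
Influencer takes 110 to reach its cap of 110 — 190 left.
Email: +100 to 100 (cap) — 90 left.
Podcast has room for 110 but only 90 remain, so it gets 90.
Total = 11×120 + 20×160 + 7×110 + 21×80 + 5×100 + 4×90 = 7830.

7830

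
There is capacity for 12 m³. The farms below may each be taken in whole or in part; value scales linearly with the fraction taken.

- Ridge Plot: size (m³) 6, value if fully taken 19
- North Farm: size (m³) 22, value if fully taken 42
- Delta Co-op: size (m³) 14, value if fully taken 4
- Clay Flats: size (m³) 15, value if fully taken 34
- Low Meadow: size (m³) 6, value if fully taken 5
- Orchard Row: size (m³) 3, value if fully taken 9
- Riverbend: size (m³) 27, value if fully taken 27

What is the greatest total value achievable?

34.8

Best value per unit of size first: Ridge Plot 19/6≈3.17, Orchard Row 9/3≈3, Clay Flats 34/15≈2.27, North Farm 42/22≈1.91, Riverbend 27/27≈1, Low Meadow 5/6≈0.833, Delta Co-op 4/14≈0.286.
Ridge Plot: take in full, 6 m³ for value 19 — 6 left.
Orchard Row: take in full, 3 m³ for value 9 — 3 left.
Fill the last 3 m³ with part of Clay Flats: 3/15 of it earns 6.8.
Total value = 34.8.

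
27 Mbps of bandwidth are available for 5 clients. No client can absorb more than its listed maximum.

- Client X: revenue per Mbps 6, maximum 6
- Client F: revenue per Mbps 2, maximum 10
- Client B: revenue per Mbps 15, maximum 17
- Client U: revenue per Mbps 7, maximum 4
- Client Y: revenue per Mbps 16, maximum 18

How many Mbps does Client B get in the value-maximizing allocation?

Highest revenue per Mbps first: Client Y 16 > Client B 15 > Client U 7 > Client X 6 > Client F 2.
Client Y: +18 to 18 (cap) — 9 left.
Only 9 left; Client B takes them to reach 9.

9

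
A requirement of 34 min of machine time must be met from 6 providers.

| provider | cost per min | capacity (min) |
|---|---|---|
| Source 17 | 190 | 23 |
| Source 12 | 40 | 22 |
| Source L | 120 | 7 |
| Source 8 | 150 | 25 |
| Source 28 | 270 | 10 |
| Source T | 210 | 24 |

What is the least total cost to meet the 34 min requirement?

2470

Cheapest first:
Take 22 from Source 12 at 40 — need 12 more.
Take 7 from Source L at 120 — need 5 more.
Source 8 at 150: take 5 of its 25 — requirement met.
Source 17, Source T, Source 28: unused.
Cost = 22×40 + 7×120 + 5×150 = 2470.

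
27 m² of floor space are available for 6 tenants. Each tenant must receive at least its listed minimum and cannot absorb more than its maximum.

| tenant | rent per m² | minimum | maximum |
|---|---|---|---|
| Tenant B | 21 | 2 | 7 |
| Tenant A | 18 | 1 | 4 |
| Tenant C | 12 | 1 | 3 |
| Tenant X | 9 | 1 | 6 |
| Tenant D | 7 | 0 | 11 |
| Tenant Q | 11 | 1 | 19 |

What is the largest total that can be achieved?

Meeting every minimum uses 2+1+1+1+0+1 = 6 m², leaving 21.
Order the tenants by rent per m²: Tenant B 21 > Tenant A 18 > Tenant C 12 > Tenant Q 11 > Tenant X 9 > Tenant D 7.
Give Tenant B 5 more to hit its cap of 7 ; 16 left.
Tenant A: +3 to 4 (cap) ; 13 left.
Tenant C takes 2 more to reach its cap of 3 ; 11 left.
Tenant Q: +11 (room for 18) → 12. Pool exhausted.
Total = 21×7 + 18×4 + 12×3 + 9×1 + 11×12 = 396.

396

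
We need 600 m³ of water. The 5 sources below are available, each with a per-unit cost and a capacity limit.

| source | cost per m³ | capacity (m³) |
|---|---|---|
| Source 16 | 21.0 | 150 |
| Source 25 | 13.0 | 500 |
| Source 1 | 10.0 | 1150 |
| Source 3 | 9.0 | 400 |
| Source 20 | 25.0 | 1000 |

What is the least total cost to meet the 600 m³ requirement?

5600

Cheapest first:
Take 400 from Source 3 at 9.0 — need 200 more.
Source 1 (10.0): take the remaining 200 — done.
Source 25, Source 16, Source 20: unused.
Cost = 400×9.0 + 200×10.0 = 5600.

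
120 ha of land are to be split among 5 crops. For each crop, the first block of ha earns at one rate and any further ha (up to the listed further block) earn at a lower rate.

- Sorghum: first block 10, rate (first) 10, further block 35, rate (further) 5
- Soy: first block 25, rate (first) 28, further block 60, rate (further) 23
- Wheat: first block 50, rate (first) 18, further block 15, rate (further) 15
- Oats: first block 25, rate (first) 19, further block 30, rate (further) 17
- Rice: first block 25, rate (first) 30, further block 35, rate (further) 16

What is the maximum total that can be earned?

Treat each block as its own option and order by rate: Rice/first 30 > Soy/first 28 > Soy/second 23 > Oats/first 19 > Wheat/first 18 > Oats/second 17 > Rice/second 16 > Wheat/second 15 > Sorghum/first 10 > Sorghum/second 5.
Rice/first (30): +25 ; 95 left.
Soy first at 28: fill all 25 ; 70 left.
Fill Soy second block (60 at 23) ; 10 left.
Oats/first: +10 of 25 at 19; pool empty.
Total = 30×25 + 28×25 + 23×60 + 19×10 = 3020.

3020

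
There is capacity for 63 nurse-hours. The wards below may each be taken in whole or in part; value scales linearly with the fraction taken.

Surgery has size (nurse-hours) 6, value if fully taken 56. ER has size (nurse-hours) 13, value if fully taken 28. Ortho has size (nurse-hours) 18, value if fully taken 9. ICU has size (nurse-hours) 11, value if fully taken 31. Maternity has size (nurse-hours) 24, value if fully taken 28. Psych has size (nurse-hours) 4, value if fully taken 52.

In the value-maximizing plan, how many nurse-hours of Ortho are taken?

5

Best value per unit of size first: Psych 52/4≈13, Surgery 56/6≈9.33, ICU 31/11≈2.82, ER 28/13≈2.15, Maternity 28/24≈1.17, Ortho 9/18≈0.5.
Psych: take in full, 4 nurse-hours for value 52 — 59 left.
Surgery: take in full, 6 nurse-hours for value 56 — 53 left.
All 11 nurse-hours of ICU fit (value 31) — 42 remain.
All 13 nurse-hours of ER fit (value 28) — 29 remain.
Take all of Maternity (24 nurse-hours, value 28) — 5 nurse-hours left.
Only 5 nurse-hours remain; take 5/18 of Ortho for value 9×5/18 = 2.5.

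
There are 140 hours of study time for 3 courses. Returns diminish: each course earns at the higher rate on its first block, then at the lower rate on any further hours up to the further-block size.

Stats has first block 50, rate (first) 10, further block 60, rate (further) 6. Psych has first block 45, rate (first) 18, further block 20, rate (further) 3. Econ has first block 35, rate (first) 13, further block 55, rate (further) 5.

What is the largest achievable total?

Rank every tier by rate: Psych/tier1 18 > Econ/tier1 13 > Stats/tier1 10 > Stats/tier2 6 > Econ/tier2 5 > Psych/tier2 3.
Fill Psych tier1 block (45 at 18) → 95 left.
Econ/tier1 (13): +35 → 60 left.
Stats tier1 at 10: fill all 50 → 10 left.
Stats tier2 at 6: only 10 left, fill 10.
Total = 18×45 + 13×35 + 10×50 + 6×10 = 1825.

1825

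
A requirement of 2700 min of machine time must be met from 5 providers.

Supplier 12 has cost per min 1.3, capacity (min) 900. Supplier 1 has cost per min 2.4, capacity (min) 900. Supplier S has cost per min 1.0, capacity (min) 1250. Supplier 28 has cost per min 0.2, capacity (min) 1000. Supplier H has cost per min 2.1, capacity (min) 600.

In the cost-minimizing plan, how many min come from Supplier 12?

450

Fill from the cheapest provider first.
Take 1000 from Supplier 28 at 0.2 → need 1700 more.
Supplier S (1.0): use full 1250 → 450 min to go.
Supplier 12 at 1.3: take 450 of its 900 → requirement met.
Supplier H, Supplier 1: unused.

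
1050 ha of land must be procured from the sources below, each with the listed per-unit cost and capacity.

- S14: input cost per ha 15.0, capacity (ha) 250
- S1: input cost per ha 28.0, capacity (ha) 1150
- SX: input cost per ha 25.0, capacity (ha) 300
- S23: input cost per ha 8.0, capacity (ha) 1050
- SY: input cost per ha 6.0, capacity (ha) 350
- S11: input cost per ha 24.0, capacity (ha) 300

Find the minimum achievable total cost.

Fill from the cheapest source first.
SY (6.0): use full 350 — 700 ha to go.
S23 at 8.0: take 700 of its 1050 — requirement met.
S14, S11, SX, S1: unused.
Cost = 350×6.0 + 700×8.0 = 7700.

7700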